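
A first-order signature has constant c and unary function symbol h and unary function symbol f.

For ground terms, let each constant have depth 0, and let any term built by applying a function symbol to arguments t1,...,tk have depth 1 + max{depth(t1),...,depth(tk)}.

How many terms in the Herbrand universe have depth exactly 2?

If N_k denotes the number of depth-≤k ground terms, the 1 constant gives N_0 = 1, and each function symbol of arity r contributes N_{k-1}^r new terms at level k: N_k = 1 + N_{k-1} + N_{k-1}.
N_0 = 1
N_1 = 1 + 1 + 1 = 3
N_2 = 1 + 3 + 3 = 7
Terms of depth exactly 2: N_2 − N_1 = 7 − 3 = 4.

4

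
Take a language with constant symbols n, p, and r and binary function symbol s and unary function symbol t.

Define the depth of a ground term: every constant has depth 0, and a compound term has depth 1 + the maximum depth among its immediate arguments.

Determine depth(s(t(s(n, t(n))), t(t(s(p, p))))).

depth(t(n)) = 1 + depth(n) = 1 + 0 = 1
depth(s(n, t(n))) = 1 + max(0, 1) = 2
depth(t(s(n, t(n)))) = 1 + depth(s(n, t(n))) = 1 + 2 = 3
depth(s(p, p)) = 1 + max(0, 0) = 1
depth(t(s(p, p))) = 1 + depth(s(p, p)) = 1 + 1 = 2
depth(t(t(s(p, p)))) = 1 + depth(t(s(p, p))) = 1 + 2 = 3
depth(s(t(s(n, t(n))), t(t(s(p, p))))) = 1 + max(3, 3) = 4

4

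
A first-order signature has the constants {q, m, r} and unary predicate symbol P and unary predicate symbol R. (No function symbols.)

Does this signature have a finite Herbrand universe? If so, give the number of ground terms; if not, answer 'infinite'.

There are no function symbols, so every ground term is one of the 3 constants.
The Herbrand universe is {q, m, r}, which is finite with 3 elements.

3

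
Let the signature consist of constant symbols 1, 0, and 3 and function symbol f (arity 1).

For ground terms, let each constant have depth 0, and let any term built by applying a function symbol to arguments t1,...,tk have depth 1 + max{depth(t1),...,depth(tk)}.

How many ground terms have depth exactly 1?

Let N_k count ground terms of depth at most k. Each non-constant term of depth ≤ k is some function symbol applied to depth-≤(k−1) arguments, giving N_k = 3 + N_{k-1}.
N_0 = 3
N_1 = 3 + 3 = 6
Terms of depth exactly 1: N_1 − N_0 = 6 − 3 = 3.

3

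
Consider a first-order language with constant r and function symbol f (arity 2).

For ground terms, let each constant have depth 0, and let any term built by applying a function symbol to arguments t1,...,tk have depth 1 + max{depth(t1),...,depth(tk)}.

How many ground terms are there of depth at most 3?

Count level by level. With function symbols f/2, the terms of depth ≤ k are the 1 constant together with each function applied to depth-≤(k−1) tuples, so N_k = 1 + N_{k-1}^2.
N_0 = 1
N_1 = 1 + 1^2 = 2
N_2 = 1 + 2^2 = 5
N_3 = 1 + 5^2 = 26

26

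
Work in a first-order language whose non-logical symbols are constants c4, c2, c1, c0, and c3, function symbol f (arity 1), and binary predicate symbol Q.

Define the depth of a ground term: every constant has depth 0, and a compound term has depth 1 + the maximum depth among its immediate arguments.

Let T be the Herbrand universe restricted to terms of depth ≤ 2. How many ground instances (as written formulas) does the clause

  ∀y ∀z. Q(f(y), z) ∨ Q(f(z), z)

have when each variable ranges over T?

Ground terms of depth ≤ 2:
  Write N_k for the number of ground terms of depth ≤ k. A term of depth ≤ k is either a constant or a function symbol applied to arguments of depth ≤ k−1, so N_k = 5 + N_{k-1}.
  N_0 = 5
  N_1 = 5 + 5 = 10
  N_2 = 5 + 10 = 15
So there are 15 ground terms available for substitution.
There are 2 variables to instantiate (y, z), each occurring in at least one literal, so different choices give different ground instances.
Number of ground instances = 15^2 = 225.

225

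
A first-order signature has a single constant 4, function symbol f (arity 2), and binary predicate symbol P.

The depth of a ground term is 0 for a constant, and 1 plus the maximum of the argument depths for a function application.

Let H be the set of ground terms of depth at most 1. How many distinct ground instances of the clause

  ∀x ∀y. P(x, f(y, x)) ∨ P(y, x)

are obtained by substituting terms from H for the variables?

Ground terms of depth ≤ 1:
  Count level by level. With function symbols f/2, the terms of depth ≤ k are the 1 constant together with each function applied to depth-≤(k−1) tuples, so N_k = 1 + N_{k-1}^2.
  N_0 = 1
  N_1 = 1 + 1^2 = 2
  Explicitly: 4, f(4, 4).
So there are 2 ground terms available for substitution.
The clause has 2 distinct variables (x, y), each appearing in the body. In the free term algebra distinct substitutions yield syntactically distinct ground instances.
Number of ground instances = 2^2 = 4.

4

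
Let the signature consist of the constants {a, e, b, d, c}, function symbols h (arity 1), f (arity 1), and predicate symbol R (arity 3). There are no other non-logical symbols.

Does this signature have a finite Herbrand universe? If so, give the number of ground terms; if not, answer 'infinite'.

The signature has at least one function symbol (h, arity 1) and at least one constant (a).
Iterating h gives infinitely many distinct ground terms: a, h(a), h(h(a)), ...
So the Herbrand universe is infinite.

infinite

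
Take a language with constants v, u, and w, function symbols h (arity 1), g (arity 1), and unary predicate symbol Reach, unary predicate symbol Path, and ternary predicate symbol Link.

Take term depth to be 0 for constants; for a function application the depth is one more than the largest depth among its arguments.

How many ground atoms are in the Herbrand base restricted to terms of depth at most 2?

First count ground terms of depth ≤ 2.
Let N_k count ground terms of depth at most k. Each non-constant term of depth ≤ k is some function symbol applied to depth-≤(k−1) arguments, giving N_k = 3 + N_{k-1} + N_{k-1}.
N_0 = 3
N_1 = 3 + 3 + 3 = 9
N_2 = 3 + 9 + 9 = 21
So |H| = 21.
Each predicate of arity r yields |H|^r ground atoms (one per choice of an r-tuple from H):
  Reach: 21;  Path: 21;  Link: 21^3 = 9261
Total ground atoms: 21 + 21 + 9261 = 9303.

9303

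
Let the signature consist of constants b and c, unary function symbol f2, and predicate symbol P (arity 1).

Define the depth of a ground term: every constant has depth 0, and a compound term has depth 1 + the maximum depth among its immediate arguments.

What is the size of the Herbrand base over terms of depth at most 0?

First count ground terms of depth ≤ 0.
Let N_k count ground terms of depth at most k. Each non-constant term of depth ≤ k is some function symbol applied to depth-≤(k−1) arguments, giving N_k = 2 + N_{k-1}.
N_0 = 2
Explicitly: b, c.
So |H| = 2.
For each predicate symbol, the number of ground atoms is |H| raised to its arity; summing:
  P: 2
Total ground atoms: 2.

2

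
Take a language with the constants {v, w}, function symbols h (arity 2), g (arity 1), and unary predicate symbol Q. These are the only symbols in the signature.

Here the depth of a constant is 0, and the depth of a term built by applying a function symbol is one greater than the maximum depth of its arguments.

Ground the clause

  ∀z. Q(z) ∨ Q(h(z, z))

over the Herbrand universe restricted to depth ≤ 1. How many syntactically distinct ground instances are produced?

Ground terms of depth ≤ 1:
  If N_k denotes the number of depth-≤k ground terms, the 2 constants give N_0 = 2, and each function symbol of arity r contributes N_{k-1}^r new terms at level k: N_k = 2 + N_{k-1}^2 + N_{k-1}.
  N_0 = 2
  N_1 = 2 + 2^2 + 2 = 8
  Explicitly: v, w, h(v, v), h(v, w), h(w, v), h(w, w), g(v), g(w).
So there are 8 ground terms available for substitution.
The variable z ranges independently over the available ground terms, and distinct assignments produce distinct instances.
Number of ground instances = 8.

8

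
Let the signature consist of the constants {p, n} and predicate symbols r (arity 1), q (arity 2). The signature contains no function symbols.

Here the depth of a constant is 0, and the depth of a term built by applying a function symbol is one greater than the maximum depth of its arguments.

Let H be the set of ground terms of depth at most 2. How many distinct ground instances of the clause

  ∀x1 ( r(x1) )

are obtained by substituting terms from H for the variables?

2

Ground terms of depth ≤ 2:
  With no function symbols every ground term is a constant, so there are exactly 2 ground terms at every depth bound.
  N_0 = 2
  N_1 = 2
  N_2 = 2
So there are 2 ground terms available for substitution.
The variable x1 ranges independently over the available ground terms, and distinct assignments produce distinct instances.
Number of ground instances = 2.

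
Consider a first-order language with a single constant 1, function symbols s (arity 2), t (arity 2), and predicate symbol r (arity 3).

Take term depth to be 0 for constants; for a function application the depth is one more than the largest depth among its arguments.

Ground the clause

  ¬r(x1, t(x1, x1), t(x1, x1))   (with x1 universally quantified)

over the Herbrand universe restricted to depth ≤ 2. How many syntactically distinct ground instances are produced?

19

Ground terms of depth ≤ 2:
  If N_k denotes the number of depth-≤k ground terms, the 1 constant gives N_0 = 1, and each function symbol of arity r contributes N_{k-1}^r new terms at level k: N_k = 1 + N_{k-1}^2 + N_{k-1}^2.
  N_0 = 1
  N_1 = 1 + 1^2 + 1^2 = 3
  N_2 = 1 + 3^2 + 3^2 = 19
So there are 19 ground terms available for substitution.
There is 1 variable to instantiate (x1),  occurring in at least one literal, so different choices give different ground instances.
Number of ground instances = 19.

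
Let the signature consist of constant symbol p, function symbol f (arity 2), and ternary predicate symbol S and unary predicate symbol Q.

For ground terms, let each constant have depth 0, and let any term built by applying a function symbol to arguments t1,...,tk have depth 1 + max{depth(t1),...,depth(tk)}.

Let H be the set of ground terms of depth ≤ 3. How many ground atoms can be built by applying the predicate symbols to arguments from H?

17602

First count ground terms of depth ≤ 3.
Let N_k count ground terms of depth at most k. Each non-constant term of depth ≤ k is some function symbol applied to depth-≤(k−1) arguments, giving N_k = 1 + N_{k-1}^2.
N_0 = 1
N_1 = 1 + 1^2 = 2
N_2 = 1 + 2^2 = 5
N_3 = 1 + 5^2 = 26
So |H| = 26.
Each predicate of arity r yields |H|^r ground atoms (one per choice of an r-tuple from H):
  S: 26^3 = 17576;  Q: 26
Total ground atoms: 17576 + 26 = 17602.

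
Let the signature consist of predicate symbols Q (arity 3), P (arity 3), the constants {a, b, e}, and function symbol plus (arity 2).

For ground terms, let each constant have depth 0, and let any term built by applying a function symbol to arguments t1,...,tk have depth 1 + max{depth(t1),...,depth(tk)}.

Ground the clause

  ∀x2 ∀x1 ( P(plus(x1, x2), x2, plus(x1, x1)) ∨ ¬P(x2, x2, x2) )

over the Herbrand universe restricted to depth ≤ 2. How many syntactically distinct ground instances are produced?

21609

Ground terms of depth ≤ 2:
  If N_k denotes the number of depth-≤k ground terms, the 3 constants give N_0 = 3, and each function symbol of arity r contributes N_{k-1}^r new terms at level k: N_k = 3 + N_{k-1}^2.
  N_0 = 3
  N_1 = 3 + 3^2 = 12
  N_2 = 3 + 12^2 = 147
So there are 147 ground terms available for substitution.
The clause has 2 distinct variables (x2, x1), each appearing in the body. In the free term algebra distinct substitutions yield syntactically distinct ground instances.
Number of ground instances = 147^2 = 21609.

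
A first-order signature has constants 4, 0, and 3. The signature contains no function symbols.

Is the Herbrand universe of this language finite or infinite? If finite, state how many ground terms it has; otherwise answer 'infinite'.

There are no function symbols, so every ground term is one of the 3 constants.
The Herbrand universe is {4, 0, 3}, which is finite with 3 elements.

3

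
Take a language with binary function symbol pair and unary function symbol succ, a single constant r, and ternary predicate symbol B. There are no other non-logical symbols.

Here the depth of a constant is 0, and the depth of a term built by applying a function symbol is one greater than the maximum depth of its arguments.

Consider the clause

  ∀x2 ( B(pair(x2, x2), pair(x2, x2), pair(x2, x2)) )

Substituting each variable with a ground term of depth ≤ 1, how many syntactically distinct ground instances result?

3

Ground terms of depth ≤ 1:
  Let N_k = |{terms of depth ≤ k}|. Then N_0 = 1 and N_k = 1 + N_{k-1}^2 + N_{k-1} for k ≥ 1 (one summand per function symbol, arity giving the exponent).
  N_0 = 1
  N_1 = 1 + 1^2 + 1 = 3
  Explicitly: r, pair(r, r), succ(r).
So there are 3 ground terms available for substitution.
There is 1 variable to instantiate (x2),  occurring in at least one literal, so different choices give different ground instances.
Number of ground instances = 3.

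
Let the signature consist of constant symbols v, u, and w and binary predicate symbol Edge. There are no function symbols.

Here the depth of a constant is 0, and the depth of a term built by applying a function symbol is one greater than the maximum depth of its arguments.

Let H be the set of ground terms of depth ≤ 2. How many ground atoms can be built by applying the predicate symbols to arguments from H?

First count ground terms of depth ≤ 2.
With no function symbols every ground term is a constant, so there are exactly 3 ground terms at every depth bound.
N_0 = 3
N_1 = 3
N_2 = 3
Explicitly: v, u, w.
So |H| = 3.
Each predicate of arity r yields |H|^r ground atoms (one per choice of an r-tuple from H):
  Edge: 3^2 = 9
Total ground atoms: 9.

9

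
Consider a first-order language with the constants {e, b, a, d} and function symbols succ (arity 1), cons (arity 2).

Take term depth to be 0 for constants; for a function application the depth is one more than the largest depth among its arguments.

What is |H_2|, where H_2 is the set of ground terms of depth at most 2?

If N_k denotes the number of depth-≤k ground terms, the 4 constants give N_0 = 4, and each function symbol of arity r contributes N_{k-1}^r new terms at level k: N_k = 4 + N_{k-1} + N_{k-1}^2.
N_0 = 4
N_1 = 4 + 4 + 4^2 = 24
N_2 = 4 + 24 + 24^2 = 604

604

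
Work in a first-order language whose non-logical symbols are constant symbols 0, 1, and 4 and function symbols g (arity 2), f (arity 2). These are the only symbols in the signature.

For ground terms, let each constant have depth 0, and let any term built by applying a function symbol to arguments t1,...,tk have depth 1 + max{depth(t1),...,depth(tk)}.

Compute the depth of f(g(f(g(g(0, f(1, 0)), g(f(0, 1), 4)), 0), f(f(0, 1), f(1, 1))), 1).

6

depth(f(1, 0)) = 1 + max(0, 0) = 1
depth(g(0, f(1, 0))) = 1 + max(0, 1) = 2
depth(f(0, 1)) = 1 + max(0, 0) = 1
depth(g(f(0, 1), 4)) = 1 + max(1, 0) = 2
depth(g(g(0, f(1, 0)), g(f(0, 1), 4))) = 1 + max(2, 2) = 3
depth(f(g(g(0, f(1, 0)), g(f(0, 1), 4)), 0)) = 1 + max(3, 0) = 4
depth(f(1, 1)) = 1 + max(0, 0) = 1
depth(f(f(0, 1), f(1, 1))) = 1 + max(1, 1) = 2
depth(g(f(g(g(0, f(1, 0)), g(f(0, 1), 4)), 0), f(f(0, 1), f(1, 1)))) = 1 + max(4, 2) = 5
depth(f(g(f(g(g(0, f(1, 0)), g(f(0, 1), 4)), 0), f(f(0, 1), f(1, 1))), 1)) = 1 + max(5, 0) = 6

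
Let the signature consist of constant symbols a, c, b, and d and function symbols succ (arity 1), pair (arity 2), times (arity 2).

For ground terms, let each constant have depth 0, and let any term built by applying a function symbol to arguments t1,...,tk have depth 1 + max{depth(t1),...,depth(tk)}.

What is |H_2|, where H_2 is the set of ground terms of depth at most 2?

3244

Let N_k = |{terms of depth ≤ k}|. Then N_0 = 4 and N_k = 4 + N_{k-1} + N_{k-1}^2 + N_{k-1}^2 for k ≥ 1 (one summand per function symbol, arity giving the exponent).
N_0 = 4
N_1 = 4 + 4 + 4^2 + 4^2 = 40
N_2 = 4 + 40 + 40^2 + 40^2 = 3244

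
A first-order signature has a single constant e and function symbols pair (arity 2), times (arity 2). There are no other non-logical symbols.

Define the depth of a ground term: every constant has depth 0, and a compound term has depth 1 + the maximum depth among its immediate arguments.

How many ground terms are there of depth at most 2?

19

Write N_k for the number of ground terms of depth ≤ k. A term of depth ≤ k is either a constant or a function symbol applied to arguments of depth ≤ k−1, so N_k = 1 + N_{k-1}^2 + N_{k-1}^2.
N_0 = 1
N_1 = 1 + 1^2 + 1^2 = 3
N_2 = 1 + 3^2 + 3^2 = 19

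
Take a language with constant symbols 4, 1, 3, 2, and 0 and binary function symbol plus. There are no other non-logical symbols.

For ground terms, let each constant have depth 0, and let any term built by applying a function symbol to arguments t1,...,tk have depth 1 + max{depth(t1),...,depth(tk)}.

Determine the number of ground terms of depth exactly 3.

If N_k denotes the number of depth-≤k ground terms, the 5 constants give N_0 = 5, and each function symbol of arity r contributes N_{k-1}^r new terms at level k: N_k = 5 + N_{k-1}^2.
N_0 = 5
N_1 = 5 + 5^2 = 30
N_2 = 5 + 30^2 = 905
N_3 = 5 + 905^2 = 819030
Terms of depth exactly 3: N_3 − N_2 = 819030 − 905 = 818125.

818125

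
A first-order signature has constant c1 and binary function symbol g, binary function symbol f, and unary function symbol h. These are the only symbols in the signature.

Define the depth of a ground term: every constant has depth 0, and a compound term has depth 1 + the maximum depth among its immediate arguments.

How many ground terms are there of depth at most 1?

Let N_k = |{terms of depth ≤ k}|. Then N_0 = 1 and N_k = 1 + N_{k-1}^2 + N_{k-1}^2 + N_{k-1} for k ≥ 1 (one summand per function symbol, arity giving the exponent).
N_0 = 1
N_1 = 1 + 1^2 + 1^2 + 1 = 4
Explicitly: c1, g(c1, c1), f(c1, c1), h(c1).

4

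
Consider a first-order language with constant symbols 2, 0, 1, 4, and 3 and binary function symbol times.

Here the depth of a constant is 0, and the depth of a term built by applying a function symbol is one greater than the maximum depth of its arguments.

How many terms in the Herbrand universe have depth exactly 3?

Let N_k = |{terms of depth ≤ k}|. Then N_0 = 5 and N_k = 5 + N_{k-1}^2 for k ≥ 1 (one summand per function symbol, arity giving the exponent).
N_0 = 5
N_1 = 5 + 5^2 = 30
N_2 = 5 + 30^2 = 905
N_3 = 5 + 905^2 = 819030
Terms of depth exactly 3: N_3 − N_2 = 819030 − 905 = 818125.

818125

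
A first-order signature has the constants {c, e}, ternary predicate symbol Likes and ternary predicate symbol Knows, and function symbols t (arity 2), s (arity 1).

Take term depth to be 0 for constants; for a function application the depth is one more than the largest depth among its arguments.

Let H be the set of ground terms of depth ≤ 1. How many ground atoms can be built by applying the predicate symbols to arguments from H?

1024

First count ground terms of depth ≤ 1.
Let N_k = |{terms of depth ≤ k}|. Then N_0 = 2 and N_k = 2 + N_{k-1}^2 + N_{k-1} for k ≥ 1 (one summand per function symbol, arity giving the exponent).
N_0 = 2
N_1 = 2 + 2^2 + 2 = 8
So |H| = 8.
A ground atom is a predicate applied to a tuple of terms from H, so the count is the sum over predicates of |H|^arity:
  Likes: 8^3 = 512;  Knows: 8^3 = 512
Total ground atoms: 512 + 512 = 1024.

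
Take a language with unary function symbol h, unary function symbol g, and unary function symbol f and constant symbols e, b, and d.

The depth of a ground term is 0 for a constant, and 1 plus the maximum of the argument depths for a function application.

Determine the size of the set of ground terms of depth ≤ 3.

120

Count level by level. With function symbols h/1, g/1, f/1, the terms of depth ≤ k are the 3 constants together with each function applied to depth-≤(k−1) tuples, so N_k = 3 + N_{k-1} + N_{k-1} + N_{k-1}.
N_0 = 3
N_1 = 3 + 3 + 3 + 3 = 12
N_2 = 3 + 12 + 12 + 12 = 39
N_3 = 3 + 39 + 39 + 39 = 120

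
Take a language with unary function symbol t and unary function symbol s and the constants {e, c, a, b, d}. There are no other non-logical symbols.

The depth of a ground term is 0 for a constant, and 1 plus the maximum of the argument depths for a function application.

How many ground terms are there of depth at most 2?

If N_k denotes the number of depth-≤k ground terms, the 5 constants give N_0 = 5, and each function symbol of arity r contributes N_{k-1}^r new terms at level k: N_k = 5 + N_{k-1} + N_{k-1}.
N_0 = 5
N_1 = 5 + 5 + 5 = 15
N_2 = 5 + 15 + 15 = 35

35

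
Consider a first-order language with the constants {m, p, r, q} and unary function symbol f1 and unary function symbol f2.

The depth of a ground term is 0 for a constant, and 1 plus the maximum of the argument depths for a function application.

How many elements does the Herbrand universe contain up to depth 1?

12

Count level by level. With function symbols f1/1, f2/1, the terms of depth ≤ k are the 4 constants together with each function applied to depth-≤(k−1) tuples, so N_k = 4 + N_{k-1} + N_{k-1}.
N_0 = 4
N_1 = 4 + 4 + 4 = 12
Explicitly: m, p, r, q, f1(m), f1(p), f1(r), f1(q), f2(m), f2(p), f2(r), f2(q).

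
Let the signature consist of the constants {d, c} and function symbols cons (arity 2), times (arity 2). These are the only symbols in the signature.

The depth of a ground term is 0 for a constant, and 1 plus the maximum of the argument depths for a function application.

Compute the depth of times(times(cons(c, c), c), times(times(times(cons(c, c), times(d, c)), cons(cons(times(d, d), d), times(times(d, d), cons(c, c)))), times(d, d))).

6

depth(cons(c, c)) = 1 + max(0, 0) = 1
depth(times(cons(c, c), c)) = 1 + max(1, 0) = 2
depth(times(d, c)) = 1 + max(0, 0) = 1
depth(times(cons(c, c), times(d, c))) = 1 + max(1, 1) = 2
depth(times(d, d)) = 1 + max(0, 0) = 1
depth(cons(times(d, d), d)) = 1 + max(1, 0) = 2
depth(times(times(d, d), cons(c, c))) = 1 + max(1, 1) = 2
depth(cons(cons(times(d, d), d), times(times(d, d), cons(c, c)))) = 1 + max(2, 2) = 3
depth(times(times(cons(c, c), times(d, c)), cons(cons(times(d, d), d), times(times(d, d), cons(c, c))))) = 1 + max(2, 3) = 4
depth(times(times(times(cons(c, c), times(d, c)), cons(cons(times(d, d), d), times(times(d, d), cons(c, c)))), times(d, d))) = 1 + max(4, 1) = 5
depth(times(times(cons(c, c), c), times(times(times(cons(c, c), times(d, c)), cons(cons(times(d, d), d), times(times(d, d), cons(c, c)))), times(d, d)))) = 1 + max(2, 5) = 6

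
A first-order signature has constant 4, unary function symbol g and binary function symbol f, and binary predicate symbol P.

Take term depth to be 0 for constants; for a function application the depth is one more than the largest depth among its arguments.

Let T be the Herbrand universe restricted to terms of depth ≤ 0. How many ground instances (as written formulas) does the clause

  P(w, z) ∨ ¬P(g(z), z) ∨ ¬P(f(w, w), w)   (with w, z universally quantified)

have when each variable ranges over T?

Ground terms of depth ≤ 0:
  Write N_k for the number of ground terms of depth ≤ k. A term of depth ≤ k is either a constant or a function symbol applied to arguments of depth ≤ k−1, so N_k = 1 + N_{k-1} + N_{k-1}^2.
  N_0 = 1
  Explicitly: 4.
So there is exactly 1 ground term available for substitution.
The body mentions every one of the 2 quantified variables; since ground terms form a free algebra, no two substitutions collapse to the same formula.
Number of ground instances = 1^2 = 1.

1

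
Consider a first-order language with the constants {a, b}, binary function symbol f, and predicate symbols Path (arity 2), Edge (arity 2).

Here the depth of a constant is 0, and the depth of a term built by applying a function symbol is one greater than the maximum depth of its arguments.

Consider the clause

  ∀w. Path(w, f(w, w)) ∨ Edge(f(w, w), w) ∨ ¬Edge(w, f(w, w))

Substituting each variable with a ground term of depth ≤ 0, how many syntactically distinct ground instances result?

2

Ground terms of depth ≤ 0:
  Write N_k for the number of ground terms of depth ≤ k. A term of depth ≤ k is either a constant or a function symbol applied to arguments of depth ≤ k−1, so N_k = 2 + N_{k-1}^2.
  N_0 = 2
So there are 2 ground terms available for substitution.
The clause has 1 distinct variable (w), which appears in the body. In the free term algebra distinct substitutions yield syntactically distinct ground instances.
Number of ground instances = 2.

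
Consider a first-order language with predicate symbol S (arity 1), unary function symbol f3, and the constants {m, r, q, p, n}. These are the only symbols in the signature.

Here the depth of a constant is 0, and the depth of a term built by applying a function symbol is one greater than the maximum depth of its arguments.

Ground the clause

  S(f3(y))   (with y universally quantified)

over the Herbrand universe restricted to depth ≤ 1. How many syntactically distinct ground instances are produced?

Ground terms of depth ≤ 1:
  Let N_k count ground terms of depth at most k. Each non-constant term of depth ≤ k is some function symbol applied to depth-≤(k−1) arguments, giving N_k = 5 + N_{k-1}.
  N_0 = 5
  N_1 = 5 + 5 = 10
So there are 10 ground terms available for substitution.
The body mentions the single quantified variable y; since ground terms form a free algebra, no two substitutions collapse to the same formula.
Number of ground instances = 10.

10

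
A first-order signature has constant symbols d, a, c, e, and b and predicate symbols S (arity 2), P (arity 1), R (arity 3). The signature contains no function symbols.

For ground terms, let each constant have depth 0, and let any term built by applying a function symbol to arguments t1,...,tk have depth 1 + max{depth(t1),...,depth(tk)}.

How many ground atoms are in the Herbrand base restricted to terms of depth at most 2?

First count ground terms of depth ≤ 2.
With no function symbols every ground term is a constant, so there are exactly 5 ground terms at every depth bound.
N_0 = 5
N_1 = 5
N_2 = 5
So |H| = 5.
Each predicate of arity r yields |H|^r ground atoms (one per choice of an r-tuple from H):
  S: 5^2 = 25;  P: 5;  R: 5^3 = 125
Total ground atoms: 25 + 5 + 125 = 155.

155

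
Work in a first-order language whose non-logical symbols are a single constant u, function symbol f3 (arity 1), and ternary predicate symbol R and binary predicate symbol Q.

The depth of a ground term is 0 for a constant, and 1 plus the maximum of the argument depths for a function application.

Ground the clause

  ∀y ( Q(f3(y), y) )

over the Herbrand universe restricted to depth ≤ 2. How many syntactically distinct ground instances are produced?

Ground terms of depth ≤ 2:
  Count level by level. With function symbols f3/1, the terms of depth ≤ k are the 1 constant together with each function applied to depth-≤(k−1) tuples, so N_k = 1 + N_{k-1}.
  N_0 = 1
  N_1 = 1 + 1 = 2
  N_2 = 1 + 2 = 3
  Explicitly: u, f3(u), f3(f3(u)).
So there are 3 ground terms available for substitution.
There is 1 variable to instantiate (y),  occurring in at least one literal, so different choices give different ground instances.
Number of ground instances = 3.

3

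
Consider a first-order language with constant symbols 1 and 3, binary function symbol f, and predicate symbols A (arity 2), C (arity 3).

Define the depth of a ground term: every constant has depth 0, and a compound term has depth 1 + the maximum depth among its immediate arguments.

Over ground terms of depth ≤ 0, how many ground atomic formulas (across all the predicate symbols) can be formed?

First count ground terms of depth ≤ 0.
Let N_k count ground terms of depth at most k. Each non-constant term of depth ≤ k is some function symbol applied to depth-≤(k−1) arguments, giving N_k = 2 + N_{k-1}^2.
N_0 = 2
Explicitly: 1, 3.
So |H| = 2.
Each predicate of arity r yields |H|^r ground atoms (one per choice of an r-tuple from H):
  A: 2^2 = 4;  C: 2^3 = 8
Total ground atoms: 4 + 8 = 12.

12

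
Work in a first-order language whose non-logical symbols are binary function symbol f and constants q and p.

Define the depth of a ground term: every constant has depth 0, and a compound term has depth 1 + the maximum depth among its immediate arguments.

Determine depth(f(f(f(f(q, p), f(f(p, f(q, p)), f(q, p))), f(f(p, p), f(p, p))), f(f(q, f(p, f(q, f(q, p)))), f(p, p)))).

6

depth(f(q, p)) = 1 + max(0, 0) = 1
depth(f(p, f(q, p))) = 1 + max(0, 1) = 2
depth(f(f(p, f(q, p)), f(q, p))) = 1 + max(2, 1) = 3
depth(f(f(q, p), f(f(p, f(q, p)), f(q, p)))) = 1 + max(1, 3) = 4
depth(f(p, p)) = 1 + max(0, 0) = 1
depth(f(f(p, p), f(p, p))) = 1 + max(1, 1) = 2
depth(f(f(f(q, p), f(f(p, f(q, p)), f(q, p))), f(f(p, p), f(p, p)))) = 1 + max(4, 2) = 5
depth(f(q, f(q, p))) = 1 + max(0, 1) = 2
depth(f(p, f(q, f(q, p)))) = 1 + max(0, 2) = 3
depth(f(q, f(p, f(q, f(q, p))))) = 1 + max(0, 3) = 4
depth(f(f(q, f(p, f(q, f(q, p)))), f(p, p))) = 1 + max(4, 1) = 5
depth(f(f(f(f(q, p), f(f(p, f(q, p)), f(q, p))), f(f(p, p), f(p, p))), f(f(q, f(p, f(q, f(q, p)))), f(p, p)))) = 1 + max(5, 5) = 6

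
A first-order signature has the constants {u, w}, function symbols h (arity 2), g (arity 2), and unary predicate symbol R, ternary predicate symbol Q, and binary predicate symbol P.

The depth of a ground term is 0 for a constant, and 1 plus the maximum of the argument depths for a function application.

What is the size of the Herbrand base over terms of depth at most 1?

First count ground terms of depth ≤ 1.
Let N_k = |{terms of depth ≤ k}|. Then N_0 = 2 and N_k = 2 + N_{k-1}^2 + N_{k-1}^2 for k ≥ 1 (one summand per function symbol, arity giving the exponent).
N_0 = 2
N_1 = 2 + 2^2 + 2^2 = 10
Explicitly: u, w, h(u, u), h(u, w), h(w, u), h(w, w), g(u, u), g(u, w), g(w, u), g(w, w).
So |H| = 10.
For each predicate symbol, the number of ground atoms is |H| raised to its arity; summing:
  R: 10;  Q: 10^3 = 1000;  P: 10^2 = 100
Total ground atoms: 10 + 1000 + 100 = 1110.

1110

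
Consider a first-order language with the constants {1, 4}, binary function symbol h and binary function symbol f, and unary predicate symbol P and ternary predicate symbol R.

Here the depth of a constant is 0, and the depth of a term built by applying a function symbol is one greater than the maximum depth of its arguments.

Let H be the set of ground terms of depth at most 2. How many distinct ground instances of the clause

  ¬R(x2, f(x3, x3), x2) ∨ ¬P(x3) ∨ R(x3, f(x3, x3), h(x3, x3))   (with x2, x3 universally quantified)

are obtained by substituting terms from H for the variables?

40804

Ground terms of depth ≤ 2:
  Count level by level. With function symbols h/2, f/2, the terms of depth ≤ k are the 2 constants together with each function applied to depth-≤(k−1) tuples, so N_k = 2 + N_{k-1}^2 + N_{k-1}^2.
  N_0 = 2
  N_1 = 2 + 2^2 + 2^2 = 10
  N_2 = 2 + 10^2 + 10^2 = 202
So there are 202 ground terms available for substitution.
The clause has 2 distinct variables (x2, x3), each appearing in the body. In the free term algebra distinct substitutions yield syntactically distinct ground instances.
Number of ground instances = 202^2 = 40804.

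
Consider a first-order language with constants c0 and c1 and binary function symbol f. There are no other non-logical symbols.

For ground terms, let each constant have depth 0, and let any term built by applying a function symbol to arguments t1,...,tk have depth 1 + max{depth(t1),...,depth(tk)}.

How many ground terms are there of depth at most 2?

38

If N_k denotes the number of depth-≤k ground terms, the 2 constants give N_0 = 2, and each function symbol of arity r contributes N_{k-1}^r new terms at level k: N_k = 2 + N_{k-1}^2.
N_0 = 2
N_1 = 2 + 2^2 = 6
N_2 = 2 + 6^2 = 38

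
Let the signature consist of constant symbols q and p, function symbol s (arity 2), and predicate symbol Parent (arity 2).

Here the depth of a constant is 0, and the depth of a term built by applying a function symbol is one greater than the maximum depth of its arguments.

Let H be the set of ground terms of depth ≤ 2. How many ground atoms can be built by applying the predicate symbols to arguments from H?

First count ground terms of depth ≤ 2.
If N_k denotes the number of depth-≤k ground terms, the 2 constants give N_0 = 2, and each function symbol of arity r contributes N_{k-1}^r new terms at level k: N_k = 2 + N_{k-1}^2.
N_0 = 2
N_1 = 2 + 2^2 = 6
N_2 = 2 + 6^2 = 38
So |H| = 38.
Ground atoms are formed by filling each argument slot of a predicate with a term from H, so an r-ary predicate gives |H|^r atoms:
  Parent: 38^2 = 1444
Total ground atoms: 1444.

1444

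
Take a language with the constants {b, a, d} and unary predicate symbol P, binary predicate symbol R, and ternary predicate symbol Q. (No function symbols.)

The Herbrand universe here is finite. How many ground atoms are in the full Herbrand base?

39

With no function symbols, the Herbrand universe is just the 3 constants.
Ground atoms per predicate: P: 3, R: 3^2 = 9, Q: 3^3 = 27.
Herbrand base size = 3 + 9 + 27 = 39.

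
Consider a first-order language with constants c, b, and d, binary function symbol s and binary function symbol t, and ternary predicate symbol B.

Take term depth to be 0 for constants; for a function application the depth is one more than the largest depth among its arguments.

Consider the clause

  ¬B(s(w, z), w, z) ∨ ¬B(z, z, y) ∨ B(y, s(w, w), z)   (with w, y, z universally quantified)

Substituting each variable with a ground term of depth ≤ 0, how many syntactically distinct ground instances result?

Ground terms of depth ≤ 0:
  Let N_k count ground terms of depth at most k. Each non-constant term of depth ≤ k is some function symbol applied to depth-≤(k−1) arguments, giving N_k = 3 + N_{k-1}^2 + N_{k-1}^2.
  N_0 = 3
  Explicitly: c, b, d.
So there are 3 ground terms available for substitution.
There are 3 variables to instantiate (w, y, z), each occurring in at least one literal, so different choices give different ground instances.
Number of ground instances = 3^3 = 27.

27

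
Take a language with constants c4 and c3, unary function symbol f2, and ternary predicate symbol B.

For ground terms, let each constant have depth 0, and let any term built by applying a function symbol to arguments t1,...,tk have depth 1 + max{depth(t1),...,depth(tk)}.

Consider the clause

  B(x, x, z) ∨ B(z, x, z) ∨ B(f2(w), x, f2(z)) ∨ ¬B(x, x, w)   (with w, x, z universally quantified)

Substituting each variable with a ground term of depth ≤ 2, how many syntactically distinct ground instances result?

Ground terms of depth ≤ 2:
  Let N_k = |{terms of depth ≤ k}|. Then N_0 = 2 and N_k = 2 + N_{k-1} for k ≥ 1 (one summand per function symbol, arity giving the exponent).
  N_0 = 2
  N_1 = 2 + 2 = 4
  N_2 = 2 + 4 = 6
So there are 6 ground terms available for substitution.
Each of w, x, z ranges independently over the available ground terms, and distinct assignments produce distinct instances.
Number of ground instances = 6^3 = 216.

216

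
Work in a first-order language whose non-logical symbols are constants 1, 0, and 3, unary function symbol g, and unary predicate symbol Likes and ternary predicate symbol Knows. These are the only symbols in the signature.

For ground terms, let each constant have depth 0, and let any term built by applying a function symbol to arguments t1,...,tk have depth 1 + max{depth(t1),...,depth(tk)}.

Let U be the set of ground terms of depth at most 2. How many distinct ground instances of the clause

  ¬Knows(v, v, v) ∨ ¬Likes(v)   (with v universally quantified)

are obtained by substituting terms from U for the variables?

9

Ground terms of depth ≤ 2:
  Count level by level. With function symbols g/1, the terms of depth ≤ k are the 3 constants together with each function applied to depth-≤(k−1) tuples, so N_k = 3 + N_{k-1}.
  N_0 = 3
  N_1 = 3 + 3 = 6
  N_2 = 3 + 6 = 9
  Explicitly: 1, 0, 3, g(1), g(0), g(3), g(g(1)), g(g(0)), g(g(3)).
So there are 9 ground terms available for substitution.
The clause has 1 distinct variable (v), which appears in the body. In the free term algebra distinct substitutions yield syntactically distinct ground instances.
Number of ground instances = 9.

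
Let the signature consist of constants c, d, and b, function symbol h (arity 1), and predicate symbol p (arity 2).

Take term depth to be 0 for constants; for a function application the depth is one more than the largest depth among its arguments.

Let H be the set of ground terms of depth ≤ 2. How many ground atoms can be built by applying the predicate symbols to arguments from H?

First count ground terms of depth ≤ 2.
If N_k denotes the number of depth-≤k ground terms, the 3 constants give N_0 = 3, and each function symbol of arity r contributes N_{k-1}^r new terms at level k: N_k = 3 + N_{k-1}.
N_0 = 3
N_1 = 3 + 3 = 6
N_2 = 3 + 6 = 9
Explicitly: c, d, b, h(c), h(d), h(b), h(h(c)), h(h(d)), h(h(b)).
So |H| = 9.
Each predicate of arity r yields |H|^r ground atoms (one per choice of an r-tuple from H):
  p: 9^2 = 81
Total ground atoms: 81.

81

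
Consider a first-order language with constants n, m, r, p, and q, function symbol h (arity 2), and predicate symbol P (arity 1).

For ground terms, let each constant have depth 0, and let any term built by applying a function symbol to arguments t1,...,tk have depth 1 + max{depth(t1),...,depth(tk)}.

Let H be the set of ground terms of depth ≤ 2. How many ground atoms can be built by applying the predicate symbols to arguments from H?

First count ground terms of depth ≤ 2.
Write N_k for the number of ground terms of depth ≤ k. A term of depth ≤ k is either a constant or a function symbol applied to arguments of depth ≤ k−1, so N_k = 5 + N_{k-1}^2.
N_0 = 5
N_1 = 5 + 5^2 = 30
N_2 = 5 + 30^2 = 905
So |H| = 905.
For each predicate symbol, the number of ground atoms is |H| raised to its arity; summing:
  P: 905
Total ground atoms: 905.

905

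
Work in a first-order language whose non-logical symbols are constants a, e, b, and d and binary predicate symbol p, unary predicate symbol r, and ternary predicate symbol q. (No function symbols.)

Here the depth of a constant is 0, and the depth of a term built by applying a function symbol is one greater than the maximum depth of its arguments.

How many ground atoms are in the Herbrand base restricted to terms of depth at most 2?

First count ground terms of depth ≤ 2.
With no function symbols every ground term is a constant, so there are exactly 4 ground terms at every depth bound.
N_0 = 4
N_1 = 4
N_2 = 4
So |H| = 4.
Each predicate of arity r yields |H|^r ground atoms (one per choice of an r-tuple from H):
  p: 4^2 = 16;  r: 4;  q: 4^3 = 64
Total ground atoms: 16 + 4 + 64 = 84.

84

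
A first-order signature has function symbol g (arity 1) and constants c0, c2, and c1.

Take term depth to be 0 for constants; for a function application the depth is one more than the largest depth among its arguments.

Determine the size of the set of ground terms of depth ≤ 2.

Let N_k count ground terms of depth at most k. Each non-constant term of depth ≤ k is some function symbol applied to depth-≤(k−1) arguments, giving N_k = 3 + N_{k-1}.
N_0 = 3
N_1 = 3 + 3 = 6
N_2 = 3 + 6 = 9
Explicitly: c0, c2, c1, g(c0), g(c2), g(c1), g(g(c0)), g(g(c2)), g(g(c1)).

9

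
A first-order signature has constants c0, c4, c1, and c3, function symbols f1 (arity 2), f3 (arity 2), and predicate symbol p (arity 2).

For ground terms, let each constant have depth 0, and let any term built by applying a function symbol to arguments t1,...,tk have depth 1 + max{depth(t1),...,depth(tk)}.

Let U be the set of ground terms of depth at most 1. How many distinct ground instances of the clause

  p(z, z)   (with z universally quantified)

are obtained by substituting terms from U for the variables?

Ground terms of depth ≤ 1:
  Write N_k for the number of ground terms of depth ≤ k. A term of depth ≤ k is either a constant or a function symbol applied to arguments of depth ≤ k−1, so N_k = 4 + N_{k-1}^2 + N_{k-1}^2.
  N_0 = 4
  N_1 = 4 + 4^2 + 4^2 = 36
So there are 36 ground terms available for substitution.
The clause has 1 distinct variable (z), which appears in the body. In the free term algebra distinct substitutions yield syntactically distinct ground instances.
Number of ground instances = 36.

36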